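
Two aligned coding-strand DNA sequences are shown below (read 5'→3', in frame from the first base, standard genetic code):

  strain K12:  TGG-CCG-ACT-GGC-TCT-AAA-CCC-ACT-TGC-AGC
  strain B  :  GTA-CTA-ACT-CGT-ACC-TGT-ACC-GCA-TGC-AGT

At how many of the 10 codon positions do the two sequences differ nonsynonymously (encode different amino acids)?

Codon 1: TGG Trp / GTA Val — nonsynonymous.
Codon 2: CCG Pro / CTA Leu — nonsynonymous.
Codon 3: ACT Thr / ACT Thr — identical.
Codon 4: GGC Gly / CGT Arg — nonsynonymous.
Codon 5: TCT Ser / ACC Thr — nonsynonymous.
Codon 6: AAA Lys / TGT Cys — nonsynonymous.
Codon 7: CCC Pro / ACC Thr — nonsynonymous.
Codon 8: ACT Thr / GCA Ala — nonsynonymous.
Codon 9: TGC Cys / TGC Cys — identical.
Codon 10: AGC Ser / AGT Ser — synonymous.
Nonsynonymous differences: 7.

7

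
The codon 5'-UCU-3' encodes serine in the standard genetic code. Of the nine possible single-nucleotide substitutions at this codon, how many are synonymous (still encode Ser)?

3

Position 1: none → 0 synonymous.
Position 2: none → 0 synonymous.
Position 3: UCC, UCA, UCG → 3 synonymous.
Total: 0 + 0 + 3 = 3.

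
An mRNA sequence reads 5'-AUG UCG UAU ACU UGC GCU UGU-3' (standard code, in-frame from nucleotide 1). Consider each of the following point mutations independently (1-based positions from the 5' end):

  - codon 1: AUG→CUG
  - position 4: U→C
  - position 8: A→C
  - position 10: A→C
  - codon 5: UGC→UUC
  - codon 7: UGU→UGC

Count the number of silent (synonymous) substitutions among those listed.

Codon 1: AUG (Met) → CUG (Leu) — missense.
Codon 2: UCG (Ser) → CCG (Pro) — missense.
Codon 3: UAU (Tyr) → UCU (Ser) — missense.
Codon 4: ACU (Thr) → CCU (Pro) — missense.
Codon 5: UGC (Cys) → UUC (Phe) — missense.
Codon 7: UGU (Cys) → UGC (Cys) — synonymous.
Synonymous: 1 of 6.

1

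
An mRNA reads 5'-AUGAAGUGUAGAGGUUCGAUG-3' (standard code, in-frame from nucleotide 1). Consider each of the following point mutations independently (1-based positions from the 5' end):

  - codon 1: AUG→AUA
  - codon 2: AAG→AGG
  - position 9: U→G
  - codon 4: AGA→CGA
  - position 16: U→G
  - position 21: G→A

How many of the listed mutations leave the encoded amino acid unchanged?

1

Codon 1: AUG (Met) → AUA (Ile) — missense.
Codon 2: AAG (Lys) → AGG (Arg) — missense.
Codon 3: UGU (Cys) → UGG (Trp) — missense.
Codon 4: AGA (Arg) → CGA (Arg) — synonymous.
Codon 6: UCG (Ser) → GCG (Ala) — missense.
Codon 7: AUG (Met) → AUA (Ile) — missense.
Synonymous: 1 of 6.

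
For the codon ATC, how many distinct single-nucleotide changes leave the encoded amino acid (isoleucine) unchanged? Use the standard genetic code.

2

Position 1: none → 0 synonymous.
Position 2: none → 0 synonymous.
Position 3: ATT, ATA → 2 synonymous.
Total: 0 + 0 + 2 = 2.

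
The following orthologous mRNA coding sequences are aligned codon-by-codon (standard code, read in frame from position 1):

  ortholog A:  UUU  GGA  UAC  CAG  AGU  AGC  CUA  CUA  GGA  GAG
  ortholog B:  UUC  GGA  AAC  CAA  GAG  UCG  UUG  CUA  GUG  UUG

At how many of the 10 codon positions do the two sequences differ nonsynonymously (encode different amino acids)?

4

Codon 1: UUU Phe / UUC Phe — synonymous.
Codon 2: GGA Gly / GGA Gly — identical.
Codon 3: UAC Tyr / AAC Asn — nonsynonymous.
Codon 4: CAG Gln / CAA Gln — synonymous.
Codon 5: AGU Ser / GAG Glu — nonsynonymous.
Codon 6: AGC Ser / UCG Ser — synonymous.
Codon 7: CUA Leu / UUG Leu — synonymous.
Codon 8: CUA Leu / CUA Leu — identical.
Codon 9: GGA Gly / GUG Val — nonsynonymous.
Codon 10: GAG Glu / UUG Leu — nonsynonymous.
Nonsynonymous differences: 4.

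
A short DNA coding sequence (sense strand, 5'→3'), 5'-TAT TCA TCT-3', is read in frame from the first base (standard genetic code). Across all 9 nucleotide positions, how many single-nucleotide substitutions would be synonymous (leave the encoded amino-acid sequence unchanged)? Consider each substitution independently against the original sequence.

Codon 1 (TAT, Tyr): 1 synonymous substitution.
Codon 2 (TCA, Ser): 3 synonymous substitutions.
Codon 3 (TCT, Ser): 3 synonymous substitutions.
Total: 1 + 3 + 3 = 7.

7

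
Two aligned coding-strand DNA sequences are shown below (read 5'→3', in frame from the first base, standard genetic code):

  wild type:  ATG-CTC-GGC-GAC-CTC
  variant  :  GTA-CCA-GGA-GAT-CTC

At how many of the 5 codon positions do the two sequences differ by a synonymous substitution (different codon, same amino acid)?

2

Codon 1: ATG Met / GTA Val — nonsynonymous.
Codon 2: CTC Leu / CCA Pro — nonsynonymous.
Codon 3: GGC Gly / GGA Gly — synonymous.
Codon 4: GAC Asp / GAT Asp — synonymous.
Codon 5: CTC Leu / CTC Leu — identical.
Synonymous differences: 2.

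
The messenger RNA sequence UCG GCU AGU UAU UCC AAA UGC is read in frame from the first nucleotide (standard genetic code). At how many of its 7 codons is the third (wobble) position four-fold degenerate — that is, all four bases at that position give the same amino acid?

Codon 1 UCG (Ser): third position 4-fold.
Codon 2 GCU (Ala): third position 4-fold.
Codon 3 AGU (Ser): third position 2-fold.
Codon 4 UAU (Tyr): third position 2-fold.
Codon 5 UCC (Ser): third position 4-fold.
Codon 6 AAA (Lys): third position 2-fold.
Codon 7 UGC (Cys): third position 2-fold.
Four-fold degenerate third positions: 3.

3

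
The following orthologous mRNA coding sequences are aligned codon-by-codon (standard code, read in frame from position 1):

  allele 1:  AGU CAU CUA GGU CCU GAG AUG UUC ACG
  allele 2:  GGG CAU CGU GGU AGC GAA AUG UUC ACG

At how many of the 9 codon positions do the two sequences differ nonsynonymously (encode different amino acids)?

Codon 1: AGU Ser / GGG Gly — nonsynonymous.
Codon 2: CAU His / CAU His — identical.
Codon 3: CUA Leu / CGU Arg — nonsynonymous.
Codon 4: GGU Gly / GGU Gly — identical.
Codon 5: CCU Pro / AGC Ser — nonsynonymous.
Codon 6: GAG Glu / GAA Glu — synonymous.
Codon 7: AUG Met / AUG Met — identical.
Codon 8: UUC Phe / UUC Phe — identical.
Codon 9: ACG Thr / ACG Thr — identical.
Nonsynonymous differences: 3.

3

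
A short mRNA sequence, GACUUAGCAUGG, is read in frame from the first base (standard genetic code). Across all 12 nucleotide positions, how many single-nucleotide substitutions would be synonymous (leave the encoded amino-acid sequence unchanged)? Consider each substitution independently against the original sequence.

Codon 1 (GAC, Asp): 1 synonymous substitution.
Codon 2 (UUA, Leu): 2 synonymous substitutions.
Codon 3 (GCA, Ala): 3 synonymous substitutions.
Codon 4 (UGG, Trp): 0 synonymous substitutions.
Total: 1 + 2 + 3 + 0 = 6.

6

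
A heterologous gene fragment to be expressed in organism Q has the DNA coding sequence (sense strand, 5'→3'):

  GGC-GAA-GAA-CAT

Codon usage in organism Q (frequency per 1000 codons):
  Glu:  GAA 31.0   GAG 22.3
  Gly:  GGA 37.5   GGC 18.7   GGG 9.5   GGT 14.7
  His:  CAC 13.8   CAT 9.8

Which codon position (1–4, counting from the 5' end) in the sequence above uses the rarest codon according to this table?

4

Codon 1 GGC (Gly): 18.7 per 1000.
Codon 2 GAA (Glu): 31.0 per 1000.
Codon 3 GAA (Glu): 31.0 per 1000.
Codon 4 CAT (His): 9.8 per 1000.
Lowest frequency is 9.8 at codon 4.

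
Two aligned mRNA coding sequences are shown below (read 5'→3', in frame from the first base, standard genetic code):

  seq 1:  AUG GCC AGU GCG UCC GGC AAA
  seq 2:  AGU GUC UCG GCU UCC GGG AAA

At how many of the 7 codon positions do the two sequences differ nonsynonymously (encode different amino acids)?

2

Codon 1: AUG Met / AGU Ser — nonsynonymous.
Codon 2: GCC Ala / GUC Val — nonsynonymous.
Codon 3: AGU Ser / UCG Ser — synonymous.
Codon 4: GCG Ala / GCU Ala — synonymous.
Codon 5: UCC Ser / UCC Ser — identical.
Codon 6: GGC Gly / GGG Gly — synonymous.
Codon 7: AAA Lys / AAA Lys — identical.
Nonsynonymous differences: 2.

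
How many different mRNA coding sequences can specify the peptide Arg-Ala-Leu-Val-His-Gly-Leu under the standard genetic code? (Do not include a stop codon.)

Arg: 6 codons.
Ala: 4 codons.
Leu: 6 codons.
Val: 4 codons.
His: 2 codons.
Gly: 4 codons.
Leu: 6 codons.
6 × 4 × 6 × 4 × 2 × 4 × 6 = 27648.

27648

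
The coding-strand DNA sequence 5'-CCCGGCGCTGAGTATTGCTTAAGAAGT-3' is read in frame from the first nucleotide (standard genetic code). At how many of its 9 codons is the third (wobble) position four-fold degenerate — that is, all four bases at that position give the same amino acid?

3

Codon 1 CCC (Pro): third position 4-fold.
Codon 2 GGC (Gly): third position 4-fold.
Codon 3 GCT (Ala): third position 4-fold.
Codon 4 GAG (Glu): third position 2-fold.
Codon 5 TAT (Tyr): third position 2-fold.
Codon 6 TGC (Cys): third position 2-fold.
Codon 7 TTA (Leu): third position 2-fold.
Codon 8 AGA (Arg): third position 2-fold.
Codon 9 AGT (Ser): third position 2-fold.
Four-fold degenerate third positions: 3.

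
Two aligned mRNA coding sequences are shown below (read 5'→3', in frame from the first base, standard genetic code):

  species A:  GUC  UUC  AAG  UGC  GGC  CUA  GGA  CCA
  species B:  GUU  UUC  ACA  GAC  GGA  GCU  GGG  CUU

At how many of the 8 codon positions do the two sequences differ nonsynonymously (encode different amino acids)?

Codon 1: GUC Val / GUU Val — synonymous.
Codon 2: UUC Phe / UUC Phe — identical.
Codon 3: AAG Lys / ACA Thr — nonsynonymous.
Codon 4: UGC Cys / GAC Asp — nonsynonymous.
Codon 5: GGC Gly / GGA Gly — synonymous.
Codon 6: CUA Leu / GCU Ala — nonsynonymous.
Codon 7: GGA Gly / GGG Gly — synonymous.
Codon 8: CCA Pro / CUU Leu — nonsynonymous.
Nonsynonymous differences: 4.

4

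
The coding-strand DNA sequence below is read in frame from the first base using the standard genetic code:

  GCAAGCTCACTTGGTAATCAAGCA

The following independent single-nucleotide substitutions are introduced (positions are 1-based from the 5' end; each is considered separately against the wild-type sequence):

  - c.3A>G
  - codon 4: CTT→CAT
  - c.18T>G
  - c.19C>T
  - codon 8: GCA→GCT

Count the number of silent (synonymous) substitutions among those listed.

Codon 1: GCA (Ala) → GCG (Ala) — synonymous.
Codon 4: CTT (Leu) → CAT (His) — missense.
Codon 6: AAT (Asn) → AAG (Lys) — missense.
Codon 7: CAA (Gln) → TAA (Stop) — nonsense.
Codon 8: GCA (Ala) → GCT (Ala) — synonymous.
Synonymous: 2 of 5.

2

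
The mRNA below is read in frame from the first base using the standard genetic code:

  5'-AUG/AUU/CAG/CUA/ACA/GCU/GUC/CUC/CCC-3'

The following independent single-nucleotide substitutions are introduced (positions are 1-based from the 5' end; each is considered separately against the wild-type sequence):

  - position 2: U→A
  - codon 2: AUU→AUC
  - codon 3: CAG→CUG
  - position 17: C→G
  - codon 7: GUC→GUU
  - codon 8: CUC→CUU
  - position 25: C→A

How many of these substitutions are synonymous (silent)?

Codon 1: AUG (Met) → AAG (Lys) — missense.
Codon 2: AUU (Ile) → AUC (Ile) — synonymous.
Codon 3: CAG (Gln) → CUG (Leu) — missense.
Codon 6: GCU (Ala) → GGU (Gly) — missense.
Codon 7: GUC (Val) → GUU (Val) — synonymous.
Codon 8: CUC (Leu) → CUU (Leu) — synonymous.
Codon 9: CCC (Pro) → ACC (Thr) — missense.
Synonymous: 3 of 7.

3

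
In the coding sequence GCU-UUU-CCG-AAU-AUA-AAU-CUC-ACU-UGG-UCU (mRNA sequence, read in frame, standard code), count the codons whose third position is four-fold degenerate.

Codon 1 GCU (Ala): third position 4-fold.
Codon 2 UUU (Phe): third position 2-fold.
Codon 3 CCG (Pro): third position 4-fold.
Codon 4 AAU (Asn): third position 2-fold.
Codon 5 AUA (Ile): third position 3-fold.
Codon 6 AAU (Asn): third position 2-fold.
Codon 7 CUC (Leu): third position 4-fold.
Codon 8 ACU (Thr): third position 4-fold.
Codon 9 UGG (Trp): third position 1-fold.
Codon 10 UCU (Ser): third position 4-fold.
Four-fold degenerate third positions: 5.

5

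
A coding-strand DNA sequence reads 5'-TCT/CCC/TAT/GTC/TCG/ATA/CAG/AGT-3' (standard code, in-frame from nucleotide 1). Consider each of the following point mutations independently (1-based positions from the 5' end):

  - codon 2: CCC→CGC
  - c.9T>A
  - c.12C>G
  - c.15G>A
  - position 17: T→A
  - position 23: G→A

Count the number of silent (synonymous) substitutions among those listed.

Codon 2: CCC (Pro) → CGC (Arg) — missense.
Codon 3: TAT (Tyr) → TAA (Stop) — nonsense.
Codon 4: GTC (Val) → GTG (Val) — synonymous.
Codon 5: TCG (Ser) → TCA (Ser) — synonymous.
Codon 6: ATA (Ile) → AAA (Lys) — missense.
Codon 8: AGT (Ser) → AAT (Asn) — missense.
Synonymous: 2 of 6.

2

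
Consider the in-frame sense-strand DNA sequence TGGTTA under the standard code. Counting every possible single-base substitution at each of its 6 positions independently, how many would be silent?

2

Codon 1 (TGG, Trp): 0 synonymous substitutions.
Codon 2 (TTA, Leu): 2 synonymous substitutions.
Total: 0 + 2 = 2.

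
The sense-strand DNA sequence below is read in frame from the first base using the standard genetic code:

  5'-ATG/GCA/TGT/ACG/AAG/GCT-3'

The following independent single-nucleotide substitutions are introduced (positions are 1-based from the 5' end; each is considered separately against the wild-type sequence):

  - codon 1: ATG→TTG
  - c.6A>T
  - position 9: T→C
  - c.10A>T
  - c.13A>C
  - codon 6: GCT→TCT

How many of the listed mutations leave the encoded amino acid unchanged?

2

Codon 1: ATG (Met) → TTG (Leu) — missense.
Codon 2: GCA (Ala) → GCT (Ala) — synonymous.
Codon 3: TGT (Cys) → TGC (Cys) — synonymous.
Codon 4: ACG (Thr) → TCG (Ser) — missense.
Codon 5: AAG (Lys) → CAG (Gln) — missense.
Codon 6: GCT (Ala) → TCT (Ser) — missense.
Synonymous: 2 of 6.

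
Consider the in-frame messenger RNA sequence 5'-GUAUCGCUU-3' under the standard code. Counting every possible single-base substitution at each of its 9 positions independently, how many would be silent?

Codon 1 (GUA, Val): 3 synonymous substitutions.
Codon 2 (UCG, Ser): 3 synonymous substitutions.
Codon 3 (CUU, Leu): 3 synonymous substitutions.
Total: 3 + 3 + 3 = 9.

9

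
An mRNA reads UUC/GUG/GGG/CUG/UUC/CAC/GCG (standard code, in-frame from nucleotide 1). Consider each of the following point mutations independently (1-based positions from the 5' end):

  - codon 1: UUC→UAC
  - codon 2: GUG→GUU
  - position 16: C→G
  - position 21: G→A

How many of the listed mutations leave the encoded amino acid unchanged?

Codon 1: UUC (Phe) → UAC (Tyr) — missense.
Codon 2: GUG (Val) → GUU (Val) — synonymous.
Codon 6: CAC (His) → GAC (Asp) — missense.
Codon 7: GCG (Ala) → GCA (Ala) — synonymous.
Synonymous: 2 of 4.

2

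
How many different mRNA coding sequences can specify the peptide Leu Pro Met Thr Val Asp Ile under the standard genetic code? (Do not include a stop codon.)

Leu: 6 codons.
Pro: 4 codons.
Met: 1 codon.
Thr: 4 codons.
Val: 4 codons.
Asp: 2 codons.
Ile: 3 codons.
6 × 4 × 1 × 4 × 4 × 2 × 3 = 2304.

2304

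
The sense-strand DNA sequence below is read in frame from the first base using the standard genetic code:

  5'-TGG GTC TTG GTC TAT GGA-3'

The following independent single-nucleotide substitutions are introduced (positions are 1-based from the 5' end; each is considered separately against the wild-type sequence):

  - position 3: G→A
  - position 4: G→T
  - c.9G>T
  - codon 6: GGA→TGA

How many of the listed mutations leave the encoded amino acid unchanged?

0

Codon 1: TGG (Trp) → TGA (Stop) — nonsense.
Codon 2: GTC (Val) → TTC (Phe) — missense.
Codon 3: TTG (Leu) → TTT (Phe) — missense.
Codon 6: GGA (Gly) → TGA (Stop) — nonsense.
Synonymous: 0 of 4.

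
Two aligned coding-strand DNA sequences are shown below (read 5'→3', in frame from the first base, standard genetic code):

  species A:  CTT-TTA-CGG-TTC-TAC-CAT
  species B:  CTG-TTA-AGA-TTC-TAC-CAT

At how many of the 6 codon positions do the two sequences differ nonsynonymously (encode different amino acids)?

0

Codon 1: CTT Leu / CTG Leu — synonymous.
Codon 2: TTA Leu / TTA Leu — identical.
Codon 3: CGG Arg / AGA Arg — synonymous.
Codon 4: TTC Phe / TTC Phe — identical.
Codon 5: TAC Tyr / TAC Tyr — identical.
Codon 6: CAT His / CAT His — identical.
Nonsynonymous differences: 0.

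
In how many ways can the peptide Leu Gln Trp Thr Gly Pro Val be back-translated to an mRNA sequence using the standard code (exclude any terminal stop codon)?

Leu: 6 codons.
Gln: 2 codons.
Trp: 1 codon.
Thr: 4 codons.
Gly: 4 codons.
Pro: 4 codons.
Val: 4 codons.
6 × 2 × 1 × 4 × 4 × 4 × 4 = 3072.

3072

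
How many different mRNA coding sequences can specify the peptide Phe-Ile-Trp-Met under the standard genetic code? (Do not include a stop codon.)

Phe: 2 codons.
Ile: 3 codons.
Trp: 1 codon.
Met: 1 codon.
2 × 3 × 1 × 1 = 6.

6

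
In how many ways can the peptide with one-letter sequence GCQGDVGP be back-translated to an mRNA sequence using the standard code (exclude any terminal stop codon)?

Gly: 4 codons.
Cys: 2 codons.
Gln: 2 codons.
Gly: 4 codons.
Asp: 2 codons.
Val: 4 codons.
Gly: 4 codons.
Pro: 4 codons.
4 × 2 × 2 × 4 × 2 × 4 × 4 × 4 = 8192.

8192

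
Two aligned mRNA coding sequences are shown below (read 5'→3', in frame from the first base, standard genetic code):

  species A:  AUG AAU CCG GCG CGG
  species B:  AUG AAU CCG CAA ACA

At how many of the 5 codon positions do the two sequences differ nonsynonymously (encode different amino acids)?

2

Codon 1: AUG Met / AUG Met — identical.
Codon 2: AAU Asn / AAU Asn — identical.
Codon 3: CCG Pro / CCG Pro — identical.
Codon 4: GCG Ala / CAA Gln — nonsynonymous.
Codon 5: CGG Arg / ACA Thr — nonsynonymous.
Nonsynonymous differences: 2.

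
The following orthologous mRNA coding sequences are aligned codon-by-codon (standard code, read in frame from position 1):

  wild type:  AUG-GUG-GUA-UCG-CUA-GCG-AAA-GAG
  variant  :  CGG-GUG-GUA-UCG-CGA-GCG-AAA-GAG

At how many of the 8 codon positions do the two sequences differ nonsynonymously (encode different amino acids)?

Codon 1: AUG Met / CGG Arg — nonsynonymous.
Codon 2: GUG Val / GUG Val — identical.
Codon 3: GUA Val / GUA Val — identical.
Codon 4: UCG Ser / UCG Ser — identical.
Codon 5: CUA Leu / CGA Arg — nonsynonymous.
Codon 6: GCG Ala / GCG Ala — identical.
Codon 7: AAA Lys / AAA Lys — identical.
Codon 8: GAG Glu / GAG Glu — identical.
Nonsynonymous differences: 2.

2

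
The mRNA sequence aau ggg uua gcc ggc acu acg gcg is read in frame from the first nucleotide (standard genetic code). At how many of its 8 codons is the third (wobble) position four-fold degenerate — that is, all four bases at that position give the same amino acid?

Codon 1 AAU (Asn): third position 2-fold.
Codon 2 GGG (Gly): third position 4-fold.
Codon 3 UUA (Leu): third position 2-fold.
Codon 4 GCC (Ala): third position 4-fold.
Codon 5 GGC (Gly): third position 4-fold.
Codon 6 ACU (Thr): third position 4-fold.
Codon 7 ACG (Thr): third position 4-fold.
Codon 8 GCG (Ala): third position 4-fold.
Four-fold degenerate third positions: 6.

6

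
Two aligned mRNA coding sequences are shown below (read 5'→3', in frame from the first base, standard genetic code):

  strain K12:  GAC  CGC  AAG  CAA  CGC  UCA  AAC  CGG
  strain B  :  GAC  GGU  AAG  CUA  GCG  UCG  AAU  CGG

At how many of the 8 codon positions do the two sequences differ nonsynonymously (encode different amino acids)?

Codon 1: GAC Asp / GAC Asp — identical.
Codon 2: CGC Arg / GGU Gly — nonsynonymous.
Codon 3: AAG Lys / AAG Lys — identical.
Codon 4: CAA Gln / CUA Leu — nonsynonymous.
Codon 5: CGC Arg / GCG Ala — nonsynonymous.
Codon 6: UCA Ser / UCG Ser — synonymous.
Codon 7: AAC Asn / AAU Asn — synonymous.
Codon 8: CGG Arg / CGG Arg — identical.
Nonsynonymous differences: 3.

3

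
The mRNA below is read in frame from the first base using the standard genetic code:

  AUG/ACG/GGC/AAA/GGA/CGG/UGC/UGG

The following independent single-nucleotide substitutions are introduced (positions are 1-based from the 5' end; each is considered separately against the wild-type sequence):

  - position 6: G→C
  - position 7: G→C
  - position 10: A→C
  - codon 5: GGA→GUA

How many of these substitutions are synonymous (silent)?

Codon 2: ACG (Thr) → ACC (Thr) — synonymous.
Codon 3: GGC (Gly) → CGC (Arg) — missense.
Codon 4: AAA (Lys) → CAA (Gln) — missense.
Codon 5: GGA (Gly) → GUA (Val) — missense.
Synonymous: 1 of 4.

1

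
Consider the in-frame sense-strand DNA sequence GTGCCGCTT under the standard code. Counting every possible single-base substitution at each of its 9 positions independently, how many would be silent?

9

Codon 1 (GTG, Val): 3 synonymous substitutions.
Codon 2 (CCG, Pro): 3 synonymous substitutions.
Codon 3 (CTT, Leu): 3 synonymous substitutions.
Total: 3 + 3 + 3 = 9.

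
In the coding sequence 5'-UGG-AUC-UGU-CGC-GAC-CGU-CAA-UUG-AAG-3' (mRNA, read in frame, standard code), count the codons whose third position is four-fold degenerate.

2

Codon 1 UGG (Trp): third position 1-fold.
Codon 2 AUC (Ile): third position 3-fold.
Codon 3 UGU (Cys): third position 2-fold.
Codon 4 CGC (Arg): third position 4-fold.
Codon 5 GAC (Asp): third position 2-fold.
Codon 6 CGU (Arg): third position 4-fold.
Codon 7 CAA (Gln): third position 2-fold.
Codon 8 UUG (Leu): third position 2-fold.
Codon 9 AAG (Lys): third position 2-fold.
Four-fold degenerate third positions: 2.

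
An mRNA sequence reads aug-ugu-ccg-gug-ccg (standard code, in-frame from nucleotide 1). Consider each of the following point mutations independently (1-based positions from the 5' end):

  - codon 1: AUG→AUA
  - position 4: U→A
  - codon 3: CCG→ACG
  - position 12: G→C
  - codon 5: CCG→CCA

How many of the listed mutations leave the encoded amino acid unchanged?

Codon 1: AUG (Met) → AUA (Ile) — missense.
Codon 2: UGU (Cys) → AGU (Ser) — missense.
Codon 3: CCG (Pro) → ACG (Thr) — missense.
Codon 4: GUG (Val) → GUC (Val) — synonymous.
Codon 5: CCG (Pro) → CCA (Pro) — synonymous.
Synonymous: 2 of 5.

2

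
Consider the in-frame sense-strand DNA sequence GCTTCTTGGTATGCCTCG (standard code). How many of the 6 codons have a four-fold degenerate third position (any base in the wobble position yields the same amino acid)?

Codon 1 GCT (Ala): third position 4-fold.
Codon 2 TCT (Ser): third position 4-fold.
Codon 3 TGG (Trp): third position 1-fold.
Codon 4 TAT (Tyr): third position 2-fold.
Codon 5 GCC (Ala): third position 4-fold.
Codon 6 TCG (Ser): third position 4-fold.
Four-fold degenerate third positions: 4.

4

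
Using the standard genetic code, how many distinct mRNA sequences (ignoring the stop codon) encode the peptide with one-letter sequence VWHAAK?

Val: 4 codons.
Trp: 1 codon.
His: 2 codons.
Ala: 4 codons.
Ala: 4 codons.
Lys: 2 codons.
4 × 1 × 2 × 4 × 4 × 2 = 256.

256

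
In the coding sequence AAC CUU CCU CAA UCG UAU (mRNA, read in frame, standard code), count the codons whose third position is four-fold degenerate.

Codon 1 AAC (Asn): third position 2-fold.
Codon 2 CUU (Leu): third position 4-fold.
Codon 3 CCU (Pro): third position 4-fold.
Codon 4 CAA (Gln): third position 2-fold.
Codon 5 UCG (Ser): third position 4-fold.
Codon 6 UAU (Tyr): third position 2-fold.
Four-fold degenerate third positions: 3.

3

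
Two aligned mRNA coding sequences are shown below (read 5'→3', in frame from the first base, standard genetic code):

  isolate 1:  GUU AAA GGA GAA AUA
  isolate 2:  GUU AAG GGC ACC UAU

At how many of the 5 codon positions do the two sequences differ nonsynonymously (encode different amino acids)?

Codon 1: GUU Val / GUU Val — identical.
Codon 2: AAA Lys / AAG Lys — synonymous.
Codon 3: GGA Gly / GGC Gly — synonymous.
Codon 4: GAA Glu / ACC Thr — nonsynonymous.
Codon 5: AUA Ile / UAU Tyr — nonsynonymous.
Nonsynonymous differences: 2.

2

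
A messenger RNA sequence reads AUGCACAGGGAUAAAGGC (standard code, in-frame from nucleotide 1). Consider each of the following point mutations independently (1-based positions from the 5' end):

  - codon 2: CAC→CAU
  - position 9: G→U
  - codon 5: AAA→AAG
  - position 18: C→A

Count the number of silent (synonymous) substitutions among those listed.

Codon 2: CAC (His) → CAU (His) — synonymous.
Codon 3: AGG (Arg) → AGU (Ser) — missense.
Codon 5: AAA (Lys) → AAG (Lys) — synonymous.
Codon 6: GGC (Gly) → GGA (Gly) — synonymous.
Synonymous: 3 of 4.

3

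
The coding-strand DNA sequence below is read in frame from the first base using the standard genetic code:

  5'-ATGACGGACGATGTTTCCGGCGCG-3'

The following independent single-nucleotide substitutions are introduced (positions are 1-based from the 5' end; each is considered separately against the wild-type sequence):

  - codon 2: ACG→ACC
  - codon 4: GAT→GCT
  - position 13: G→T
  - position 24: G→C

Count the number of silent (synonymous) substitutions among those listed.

Codon 2: ACG (Thr) → ACC (Thr) — synonymous.
Codon 4: GAT (Asp) → GCT (Ala) — missense.
Codon 5: GTT (Val) → TTT (Phe) — missense.
Codon 8: GCG (Ala) → GCC (Ala) — synonymous.
Synonymous: 2 of 4.

2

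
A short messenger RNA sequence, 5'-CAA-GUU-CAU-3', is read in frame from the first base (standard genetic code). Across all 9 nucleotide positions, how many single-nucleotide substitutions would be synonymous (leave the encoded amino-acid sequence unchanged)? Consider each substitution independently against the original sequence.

5

Codon 1 (CAA, Gln): 1 synonymous substitution.
Codon 2 (GUU, Val): 3 synonymous substitutions.
Codon 3 (CAU, His): 1 synonymous substitution.
Total: 1 + 3 + 1 = 5.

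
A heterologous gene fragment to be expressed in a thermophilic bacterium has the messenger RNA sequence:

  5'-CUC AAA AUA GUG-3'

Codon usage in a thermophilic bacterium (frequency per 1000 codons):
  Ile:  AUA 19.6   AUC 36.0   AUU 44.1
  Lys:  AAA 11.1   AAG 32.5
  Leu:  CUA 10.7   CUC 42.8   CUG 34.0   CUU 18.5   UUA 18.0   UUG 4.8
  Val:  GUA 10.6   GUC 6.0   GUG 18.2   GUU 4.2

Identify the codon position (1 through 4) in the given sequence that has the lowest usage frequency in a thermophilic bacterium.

2

Codon 1 CUC (Leu): 42.8 per 1000.
Codon 2 AAA (Lys): 11.1 per 1000.
Codon 3 AUA (Ile): 19.6 per 1000.
Codon 4 GUG (Val): 18.2 per 1000.
Lowest frequency is 11.1 at codon 2.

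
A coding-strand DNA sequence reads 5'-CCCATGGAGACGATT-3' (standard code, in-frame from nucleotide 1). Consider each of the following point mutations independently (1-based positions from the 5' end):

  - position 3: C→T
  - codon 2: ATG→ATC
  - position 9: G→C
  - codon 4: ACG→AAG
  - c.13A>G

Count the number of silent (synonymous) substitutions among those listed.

1

Codon 1: CCC (Pro) → CCT (Pro) — synonymous.
Codon 2: ATG (Met) → ATC (Ile) — missense.
Codon 3: GAG (Glu) → GAC (Asp) — missense.
Codon 4: ACG (Thr) → AAG (Lys) — missense.
Codon 5: ATT (Ile) → GTT (Val) — missense.
Synonymous: 1 of 5.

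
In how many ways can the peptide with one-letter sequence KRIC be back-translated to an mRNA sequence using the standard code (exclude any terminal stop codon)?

72

Lys: 2 codons.
Arg: 6 codons.
Ile: 3 codons.
Cys: 2 codons.
2 × 6 × 3 × 2 = 72.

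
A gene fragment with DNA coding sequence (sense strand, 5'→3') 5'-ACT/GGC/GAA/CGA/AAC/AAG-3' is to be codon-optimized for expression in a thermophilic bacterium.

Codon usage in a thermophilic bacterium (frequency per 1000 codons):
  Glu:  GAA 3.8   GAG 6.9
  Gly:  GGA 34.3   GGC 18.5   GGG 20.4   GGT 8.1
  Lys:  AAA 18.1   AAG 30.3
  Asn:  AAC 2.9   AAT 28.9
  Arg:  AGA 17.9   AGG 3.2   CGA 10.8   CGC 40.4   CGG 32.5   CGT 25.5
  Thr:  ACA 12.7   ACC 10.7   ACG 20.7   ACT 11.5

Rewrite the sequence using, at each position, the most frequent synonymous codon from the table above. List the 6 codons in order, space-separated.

ACG GGA GAG CGC AAT AAG

Codon 1 (Thr): best is ACG at 20.7.
Codon 2 (Gly): best is GGA at 34.3.
Codon 3 (Glu): best is GAG at 6.9.
Codon 4 (Arg): best is CGC at 40.4.
Codon 5 (Asn): best is AAT at 28.9.
Codon 6 (Lys): best is AAG at 30.3.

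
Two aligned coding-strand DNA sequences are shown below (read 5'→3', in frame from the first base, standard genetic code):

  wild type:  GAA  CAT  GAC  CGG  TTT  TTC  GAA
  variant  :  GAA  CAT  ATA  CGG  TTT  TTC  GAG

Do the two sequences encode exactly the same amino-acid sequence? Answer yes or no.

Codon 1: GAA Glu / GAA Glu — identical.
Codon 2: CAT His / CAT His — identical.
Codon 3: GAC Asp / ATA Ile — nonsynonymous.
Codon 4: CGG Arg / CGG Arg — identical.
Codon 5: TTT Phe / TTT Phe — identical.
Codon 6: TTC Phe / TTC Phe — identical.
Codon 7: GAA Glu / GAG Glu — synonymous.
Nonsynonymous differences: 1 → different protein.

no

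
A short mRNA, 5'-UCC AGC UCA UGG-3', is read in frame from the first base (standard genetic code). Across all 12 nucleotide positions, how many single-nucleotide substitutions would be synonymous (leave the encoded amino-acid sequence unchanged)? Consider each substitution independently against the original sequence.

Codon 1 (UCC, Ser): 3 synonymous substitutions.
Codon 2 (AGC, Ser): 1 synonymous substitution.
Codon 3 (UCA, Ser): 3 synonymous substitutions.
Codon 4 (UGG, Trp): 0 synonymous substitutions.
Total: 3 + 1 + 3 + 0 = 7.

7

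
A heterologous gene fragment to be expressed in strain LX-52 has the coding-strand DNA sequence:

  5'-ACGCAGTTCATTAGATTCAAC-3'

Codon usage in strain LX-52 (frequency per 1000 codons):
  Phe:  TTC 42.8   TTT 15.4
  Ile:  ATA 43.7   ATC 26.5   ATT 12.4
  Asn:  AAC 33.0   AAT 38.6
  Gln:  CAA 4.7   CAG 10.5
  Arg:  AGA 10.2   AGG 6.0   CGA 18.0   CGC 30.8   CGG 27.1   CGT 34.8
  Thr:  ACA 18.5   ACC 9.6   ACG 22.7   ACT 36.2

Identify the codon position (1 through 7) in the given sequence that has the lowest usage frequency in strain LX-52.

Codon 1 ACG (Thr): 22.7 per 1000.
Codon 2 CAG (Gln): 10.5 per 1000.
Codon 3 TTC (Phe): 42.8 per 1000.
Codon 4 ATT (Ile): 12.4 per 1000.
Codon 5 AGA (Arg): 10.2 per 1000.
Codon 6 TTC (Phe): 42.8 per 1000.
Codon 7 AAC (Asn): 33.0 per 1000.
Lowest frequency is 10.2 at codon 5.

5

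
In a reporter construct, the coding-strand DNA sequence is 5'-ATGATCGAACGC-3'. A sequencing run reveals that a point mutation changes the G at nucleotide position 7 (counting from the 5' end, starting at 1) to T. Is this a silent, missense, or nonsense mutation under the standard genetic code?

Position 7 falls in codon 3: GAA → Glu.
After the substitution the codon is TAA → Stop.
The new codon is a stop codon, so this is a nonsense mutation.

nonsense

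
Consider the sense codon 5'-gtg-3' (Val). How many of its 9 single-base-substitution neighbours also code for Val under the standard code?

3

Position 1: none → 0 synonymous.
Position 2: none → 0 synonymous.
Position 3: GTT, GTC, GTA → 3 synonymous.
Total: 0 + 0 + 3 = 3.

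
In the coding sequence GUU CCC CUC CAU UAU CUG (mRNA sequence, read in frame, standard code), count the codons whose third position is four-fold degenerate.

Codon 1 GUU (Val): third position 4-fold.
Codon 2 CCC (Pro): third position 4-fold.
Codon 3 CUC (Leu): third position 4-fold.
Codon 4 CAU (His): third position 2-fold.
Codon 5 UAU (Tyr): third position 2-fold.
Codon 6 CUG (Leu): third position 4-fold.
Four-fold degenerate third positions: 4.

4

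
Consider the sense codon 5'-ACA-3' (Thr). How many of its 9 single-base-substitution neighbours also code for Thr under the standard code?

3

Position 1: none → 0 synonymous.
Position 2: none → 0 synonymous.
Position 3: ACU, ACC, ACG → 3 synonymous.
Total: 0 + 0 + 3 = 3.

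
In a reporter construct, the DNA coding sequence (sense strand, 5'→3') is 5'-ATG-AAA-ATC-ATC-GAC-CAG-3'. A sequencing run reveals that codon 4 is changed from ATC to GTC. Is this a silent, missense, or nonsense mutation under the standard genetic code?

Position 10 falls in codon 4: ATC → Ile.
After the substitution the codon is GTC → Val.
Ile ≠ Val, so this is a missense mutation.

missense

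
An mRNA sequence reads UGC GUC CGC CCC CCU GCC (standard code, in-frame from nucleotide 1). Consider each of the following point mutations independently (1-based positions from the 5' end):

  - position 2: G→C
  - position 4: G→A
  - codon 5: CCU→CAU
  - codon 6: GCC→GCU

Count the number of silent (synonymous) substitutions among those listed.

1

Codon 1: UGC (Cys) → UCC (Ser) — missense.
Codon 2: GUC (Val) → AUC (Ile) — missense.
Codon 5: CCU (Pro) → CAU (His) — missense.
Codon 6: GCC (Ala) → GCU (Ala) — synonymous.
Synonymous: 1 of 4.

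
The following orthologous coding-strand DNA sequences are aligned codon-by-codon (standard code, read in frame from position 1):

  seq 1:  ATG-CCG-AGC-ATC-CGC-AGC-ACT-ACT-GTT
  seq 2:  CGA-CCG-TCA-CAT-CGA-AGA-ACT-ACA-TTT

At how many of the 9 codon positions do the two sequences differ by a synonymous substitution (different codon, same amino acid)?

Codon 1: ATG Met / CGA Arg — nonsynonymous.
Codon 2: CCG Pro / CCG Pro — identical.
Codon 3: AGC Ser / TCA Ser — synonymous.
Codon 4: ATC Ile / CAT His — nonsynonymous.
Codon 5: CGC Arg / CGA Arg — synonymous.
Codon 6: AGC Ser / AGA Arg — nonsynonymous.
Codon 7: ACT Thr / ACT Thr — identical.
Codon 8: ACT Thr / ACA Thr — synonymous.
Codon 9: GTT Val / TTT Phe — nonsynonymous.
Synonymous differences: 3.

3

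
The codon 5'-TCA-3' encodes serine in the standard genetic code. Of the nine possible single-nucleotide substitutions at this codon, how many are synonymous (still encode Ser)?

3

Position 1: none → 0 synonymous.
Position 2: none → 0 synonymous.
Position 3: TCT, TCC, TCG → 3 synonymous.
Total: 0 + 0 + 3 = 3.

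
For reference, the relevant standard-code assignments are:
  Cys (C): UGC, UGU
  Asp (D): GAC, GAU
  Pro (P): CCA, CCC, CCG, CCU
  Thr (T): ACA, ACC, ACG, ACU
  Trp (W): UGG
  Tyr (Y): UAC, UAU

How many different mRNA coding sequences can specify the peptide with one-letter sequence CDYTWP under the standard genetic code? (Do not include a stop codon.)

128

Cys: 2 codons.
Asp: 2 codons.
Tyr: 2 codons.
Thr: 4 codons.
Trp: 1 codon.
Pro: 4 codons.
2 × 2 × 2 × 4 × 1 × 4 = 128.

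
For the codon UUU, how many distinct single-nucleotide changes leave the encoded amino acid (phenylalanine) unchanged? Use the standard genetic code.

1

Position 1: none → 0 synonymous.
Position 2: none → 0 synonymous.
Position 3: UUC → 1 synonymous.
Total: 0 + 0 + 1 = 1.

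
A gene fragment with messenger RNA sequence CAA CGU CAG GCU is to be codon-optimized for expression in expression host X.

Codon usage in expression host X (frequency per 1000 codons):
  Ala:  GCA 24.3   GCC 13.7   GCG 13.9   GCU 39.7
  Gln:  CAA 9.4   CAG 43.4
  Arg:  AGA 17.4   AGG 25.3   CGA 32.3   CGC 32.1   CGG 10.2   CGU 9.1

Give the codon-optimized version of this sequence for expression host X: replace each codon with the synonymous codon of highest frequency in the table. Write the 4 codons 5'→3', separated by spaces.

Codon 1 (Gln): best is CAG at 43.4.
Codon 2 (Arg): best is CGA at 32.3.
Codon 3 (Gln): best is CAG at 43.4.
Codon 4 (Ala): best is GCU at 39.7.

CAG CGA CAG GCU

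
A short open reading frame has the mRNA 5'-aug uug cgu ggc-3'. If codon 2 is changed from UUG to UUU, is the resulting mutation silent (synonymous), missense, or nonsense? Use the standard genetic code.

missense

Position 6 falls in codon 2: UUG → Leu.
After the substitution the codon is UUU → Phe.
Leu ≠ Phe, so this is a missense mutation.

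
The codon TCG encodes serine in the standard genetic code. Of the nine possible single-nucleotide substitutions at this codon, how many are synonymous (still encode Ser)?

3

Position 1: none → 0 synonymous.
Position 2: none → 0 synonymous.
Position 3: TCT, TCC, TCA → 3 synonymous.
Total: 0 + 0 + 3 = 3.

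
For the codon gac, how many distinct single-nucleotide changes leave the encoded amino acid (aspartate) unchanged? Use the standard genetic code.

Position 1: none → 0 synonymous.
Position 2: none → 0 synonymous.
Position 3: GAU → 1 synonymous.
Total: 0 + 0 + 1 = 1.

1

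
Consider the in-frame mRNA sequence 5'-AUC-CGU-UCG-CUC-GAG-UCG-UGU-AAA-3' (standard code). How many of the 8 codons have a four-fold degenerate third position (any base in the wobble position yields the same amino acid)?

Codon 1 AUC (Ile): third position 3-fold.
Codon 2 CGU (Arg): third position 4-fold.
Codon 3 UCG (Ser): third position 4-fold.
Codon 4 CUC (Leu): third position 4-fold.
Codon 5 GAG (Glu): third position 2-fold.
Codon 6 UCG (Ser): third position 4-fold.
Codon 7 UGU (Cys): third position 2-fold.
Codon 8 AAA (Lys): third position 2-fold.
Four-fold degenerate third positions: 4.

4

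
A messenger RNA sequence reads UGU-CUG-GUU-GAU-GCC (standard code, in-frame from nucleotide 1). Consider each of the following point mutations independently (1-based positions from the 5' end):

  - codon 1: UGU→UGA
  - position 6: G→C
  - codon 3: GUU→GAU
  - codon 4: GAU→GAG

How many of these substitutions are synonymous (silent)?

Codon 1: UGU (Cys) → UGA (Stop) — nonsense.
Codon 2: CUG (Leu) → CUC (Leu) — synonymous.
Codon 3: GUU (Val) → GAU (Asp) — missense.
Codon 4: GAU (Asp) → GAG (Glu) — missense.
Synonymous: 1 of 4.

1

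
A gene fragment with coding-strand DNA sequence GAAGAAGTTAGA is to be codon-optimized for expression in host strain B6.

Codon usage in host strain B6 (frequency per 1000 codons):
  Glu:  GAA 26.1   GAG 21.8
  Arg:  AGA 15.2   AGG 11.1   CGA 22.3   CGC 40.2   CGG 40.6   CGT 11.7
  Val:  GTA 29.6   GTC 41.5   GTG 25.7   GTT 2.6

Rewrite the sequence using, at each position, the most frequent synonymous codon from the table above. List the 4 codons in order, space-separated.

GAA GAA GTC CGG

Codon 1 (Glu): best is GAA at 26.1.
Codon 2 (Glu): best is GAA at 26.1.
Codon 3 (Val): best is GTC at 41.5.
Codon 4 (Arg): best is CGG at 40.6.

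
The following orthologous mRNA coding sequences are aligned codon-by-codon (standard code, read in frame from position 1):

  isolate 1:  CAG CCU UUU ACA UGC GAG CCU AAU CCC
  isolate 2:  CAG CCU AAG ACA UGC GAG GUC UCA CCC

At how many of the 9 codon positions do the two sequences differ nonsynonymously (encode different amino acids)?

Codon 1: CAG Gln / CAG Gln — identical.
Codon 2: CCU Pro / CCU Pro — identical.
Codon 3: UUU Phe / AAG Lys — nonsynonymous.
Codon 4: ACA Thr / ACA Thr — identical.
Codon 5: UGC Cys / UGC Cys — identical.
Codon 6: GAG Glu / GAG Glu — identical.
Codon 7: CCU Pro / GUC Val — nonsynonymous.
Codon 8: AAU Asn / UCA Ser — nonsynonymous.
Codon 9: CCC Pro / CCC Pro — identical.
Nonsynonymous differences: 3.

3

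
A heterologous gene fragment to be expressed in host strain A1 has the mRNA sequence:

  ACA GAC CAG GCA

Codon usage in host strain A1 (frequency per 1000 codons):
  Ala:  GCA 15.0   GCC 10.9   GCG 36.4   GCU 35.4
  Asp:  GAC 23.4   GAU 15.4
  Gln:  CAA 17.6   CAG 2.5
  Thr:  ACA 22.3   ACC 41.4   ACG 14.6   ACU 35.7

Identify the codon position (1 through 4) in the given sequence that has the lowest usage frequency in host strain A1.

3

Codon 1 ACA (Thr): 22.3 per 1000.
Codon 2 GAC (Asp): 23.4 per 1000.
Codon 3 CAG (Gln): 2.5 per 1000.
Codon 4 GCA (Ala): 15.0 per 1000.
Lowest frequency is 2.5 at codon 3.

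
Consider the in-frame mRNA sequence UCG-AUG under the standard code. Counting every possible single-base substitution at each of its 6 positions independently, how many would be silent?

3

Codon 1 (UCG, Ser): 3 synonymous substitutions.
Codon 2 (AUG, Met): 0 synonymous substitutions.
Total: 3 + 0 = 3.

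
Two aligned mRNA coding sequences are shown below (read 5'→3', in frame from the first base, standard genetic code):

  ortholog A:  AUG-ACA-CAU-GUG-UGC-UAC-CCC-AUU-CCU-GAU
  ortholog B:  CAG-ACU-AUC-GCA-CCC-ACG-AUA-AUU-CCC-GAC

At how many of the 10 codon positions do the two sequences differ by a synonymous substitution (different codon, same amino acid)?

Codon 1: AUG Met / CAG Gln — nonsynonymous.
Codon 2: ACA Thr / ACU Thr — synonymous.
Codon 3: CAU His / AUC Ile — nonsynonymous.
Codon 4: GUG Val / GCA Ala — nonsynonymous.
Codon 5: UGC Cys / CCC Pro — nonsynonymous.
Codon 6: UAC Tyr / ACG Thr — nonsynonymous.
Codon 7: CCC Pro / AUA Ile — nonsynonymous.
Codon 8: AUU Ile / AUU Ile — identical.
Codon 9: CCU Pro / CCC Pro — synonymous.
Codon 10: GAU Asp / GAC Asp — synonymous.
Synonymous differences: 3.

3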